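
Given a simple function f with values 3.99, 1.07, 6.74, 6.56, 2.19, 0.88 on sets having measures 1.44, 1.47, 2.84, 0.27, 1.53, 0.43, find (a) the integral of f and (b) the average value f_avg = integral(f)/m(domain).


Step 1: Integral = sum(value_i * measure_i)
= 3.99*1.44 + 1.07*1.47 + 6.74*2.84 + 6.56*0.27 + 2.19*1.53 + 0.88*0.43
= 5.7456 + 1.5729 + 19.1416 + 1.7712 + 3.3507 + 0.3784
= 31.9604
Step 2: Total measure of domain = 1.44 + 1.47 + 2.84 + 0.27 + 1.53 + 0.43 = 7.98
Step 3: Average value = 31.9604 / 7.98 = 4.005063


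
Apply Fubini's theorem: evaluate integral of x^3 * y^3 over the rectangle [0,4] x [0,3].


By Fubini's theorem, the double integral factors as a product of single integrals:
Step 1: integral_0^4 x^3 dx = [x^4/4] from 0 to 4
     = 4^4/4 = 64
Step 2: integral_0^3 y^3 dy = [y^4/4] from 0 to 3
     = 3^4/4 = 20.25
Step 3: Double integral = 64 * 20.25 = 1296


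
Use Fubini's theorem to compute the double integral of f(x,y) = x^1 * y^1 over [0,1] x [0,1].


By Fubini's theorem, the double integral factors as a product of single integrals:
Step 1: integral_0^1 x^1 dx = [x^2/2] from 0 to 1
     = 1^2/2 = 0.5
Step 2: integral_0^1 y^1 dy = [y^2/2] from 0 to 1
     = 1^2/2 = 0.5
Step 3: Double integral = 0.5 * 0.5 = 0.25


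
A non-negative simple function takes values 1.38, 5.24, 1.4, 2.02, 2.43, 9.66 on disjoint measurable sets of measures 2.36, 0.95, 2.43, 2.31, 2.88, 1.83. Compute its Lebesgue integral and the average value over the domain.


Step 1: Integral = sum(value_i * measure_i)
= 1.38*2.36 + 5.24*0.95 + 1.4*2.43 + 2.02*2.31 + 2.43*2.88 + 9.66*1.83
= 3.2568 + 4.978 + 3.402 + 4.6662 + 6.9984 + 17.6778
= 40.9792
Step 2: Total measure of domain = 2.36 + 0.95 + 2.43 + 2.31 + 2.88 + 1.83 = 12.76
Step 3: Average value = 40.9792 / 12.76 = 3.211536


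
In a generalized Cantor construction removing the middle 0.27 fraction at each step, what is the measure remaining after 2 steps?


Step 1: At each step, fraction remaining = 1 - 0.27 = 0.73
Step 2: After 2 steps, measure = (0.73)^2
Step 3: Computing the power step by step:
  After step 1: 0.73
  After step 2: 0.5329
Result = 0.5329


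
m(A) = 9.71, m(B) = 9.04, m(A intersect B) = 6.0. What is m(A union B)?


By inclusion-exclusion: m(A u B) = m(A) + m(B) - m(A n B)
= 9.71 + 9.04 - 6.0
= 12.75


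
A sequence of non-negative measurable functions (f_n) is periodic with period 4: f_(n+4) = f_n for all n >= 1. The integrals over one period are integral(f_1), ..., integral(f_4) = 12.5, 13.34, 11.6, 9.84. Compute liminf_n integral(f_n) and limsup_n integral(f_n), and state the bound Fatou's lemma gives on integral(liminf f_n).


The sequence (integral(f_n)) is periodic with period 4, repeating the values 12.5, 13.34, 11.6, 9.84 indefinitely.
Step 1: For a periodic sequence, every tail (a_m, a_(m+1), ...) contains all 4 period values infinitely often.
Step 2: Hence inf of every tail = min of the period values = min(12.5, 13.34, 11.6, 9.84) = 9.84.
        liminf_n integral(f_n) = sup over m of (inf of tail from m) = 9.84.
Step 3: Similarly sup of every tail = max of the period values = 13.34.
        limsup_n integral(f_n) = 13.34.
Step 4: Fatou's lemma: integral(liminf_n f_n) <= liminf_n integral(f_n) = 9.84.
        So the integral of the pointwise liminf is at most 9.84.


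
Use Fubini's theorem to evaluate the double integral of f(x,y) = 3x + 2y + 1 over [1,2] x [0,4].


By Fubini, integrate in x first, then y.
Step 1: Fix y, integrate over x in [1,2]:
  integral(3x + 2y + 1, x=1..2)
  = 3*(2^2 - 1^2)/2 + (2y + 1)*(2 - 1)
  = 4.5 + (2y + 1)*1
  = 4.5 + 2y + 1
  = 5.5 + 2y
Step 2: Integrate over y in [0,4]:
  integral(5.5 + 2y, y=0..4)
  = 5.5*4 + 2*(4^2 - 0^2)/2
  = 22 + 16
  = 38


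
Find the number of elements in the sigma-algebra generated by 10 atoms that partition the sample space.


Each element of the sigma-algebra is a union of some subset of the 10 atoms.
The number of such subsets is 2^10 = 1024.


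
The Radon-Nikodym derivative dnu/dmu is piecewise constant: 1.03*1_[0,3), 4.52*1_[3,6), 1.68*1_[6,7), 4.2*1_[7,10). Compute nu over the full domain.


Integrate each piece of the Radon-Nikodym derivative:
Step 1: integral_0^3 1.03 dx = 1.03*(3-0) = 1.03*3 = 3.09
Step 2: integral_3^6 4.52 dx = 4.52*(6-3) = 4.52*3 = 13.56
Step 3: integral_6^7 1.68 dx = 1.68*(7-6) = 1.68*1 = 1.68
Step 4: integral_7^10 4.2 dx = 4.2*(10-7) = 4.2*3 = 12.6
Total: 3.09 + 13.56 + 1.68 + 12.6 = 30.93


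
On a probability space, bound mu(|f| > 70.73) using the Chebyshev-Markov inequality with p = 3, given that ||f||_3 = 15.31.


Chebyshev/Markov inequality: mu(|f| > eps) <= (||f||_p / eps)^p
Step 1: ||f||_3 / eps = 15.31 / 70.73 = 0.216457
Step 2: Raise to power p = 3:
  (0.216457)^3 = 0.010142
Step 3: Therefore mu(|f| > 70.73) <= 0.010142


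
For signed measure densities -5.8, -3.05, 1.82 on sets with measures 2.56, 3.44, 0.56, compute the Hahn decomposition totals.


Step 1: Compute signed measure on each set:
  Set 1: -5.8 * 2.56 = -14.848
  Set 2: -3.05 * 3.44 = -10.492
  Set 3: 1.82 * 0.56 = 1.0192
Step 2: Total signed measure = (-14.848) + (-10.492) + (1.0192)
     = -24.3208
Step 3: Positive part mu+(X) = sum of positive contributions = 1.0192
Step 4: Negative part mu-(X) = |sum of negative contributions| = 25.34


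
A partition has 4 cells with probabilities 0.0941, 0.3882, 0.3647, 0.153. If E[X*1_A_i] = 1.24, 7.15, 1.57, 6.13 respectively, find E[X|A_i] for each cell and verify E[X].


For each cell A_i: E[X|A_i] = E[X*1_A_i] / P(A_i)
Step 1: E[X|A_1] = 1.24 / 0.0941 = 13.177471
Step 2: E[X|A_2] = 7.15 / 0.3882 = 18.418341
Step 3: E[X|A_3] = 1.57 / 0.3647 = 4.304908
Step 4: E[X|A_4] = 6.13 / 0.153 = 40.065359
Verification: E[X] = sum E[X*1_A_i] = 1.24 + 7.15 + 1.57 + 6.13 = 16.09


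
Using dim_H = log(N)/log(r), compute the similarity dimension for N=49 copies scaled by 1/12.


For a self-similar set with N copies scaled by 1/r:
dim_H = log(N)/log(r) = log(49)/log(12)
= 3.89182/2.484907
= 1.566184


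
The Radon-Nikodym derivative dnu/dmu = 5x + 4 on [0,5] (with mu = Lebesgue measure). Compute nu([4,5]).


nu(A) = integral_A (dnu/dmu) dmu = integral_4^5 (5x + 4) dx
Step 1: Antiderivative F(x) = (5/2)x^2 + 4x
Step 2: F(5) = (5/2)*5^2 + 4*5 = 62.5 + 20 = 82.5
Step 3: F(4) = (5/2)*4^2 + 4*4 = 40 + 16 = 56
Step 4: nu([4,5]) = F(5) - F(4) = 82.5 - 56 = 26.5


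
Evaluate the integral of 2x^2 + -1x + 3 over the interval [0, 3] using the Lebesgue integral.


The Lebesgue integral of a Riemann-integrable function agrees with the Riemann integral.
Antiderivative F(x) = (2/3)x^3 + (-1/2)x^2 + 3x
F(3) = (2/3)*3^3 + (-1/2)*3^2 + 3*3
     = (2/3)*27 + (-1/2)*9 + 3*3
     = 18 + -4.5 + 9
     = 22.5
F(0) = 0.0
Integral = F(3) - F(0) = 22.5 - 0.0 = 22.5


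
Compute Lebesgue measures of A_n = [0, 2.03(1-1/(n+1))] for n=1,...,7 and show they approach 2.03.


By continuity of measure from below: if A_n increases to A, then m(A_n) -> m(A).
Here A = [0, 2.03], so m(A) = 2.03
Step 1: a_1 = 2.03*(1 - 1/2) = 1.015, m(A_1) = 1.015
Step 2: a_2 = 2.03*(1 - 1/3) = 1.3533, m(A_2) = 1.3533
Step 3: a_3 = 2.03*(1 - 1/4) = 1.5225, m(A_3) = 1.5225
Step 4: a_4 = 2.03*(1 - 1/5) = 1.624, m(A_4) = 1.624
Step 5: a_5 = 2.03*(1 - 1/6) = 1.6917, m(A_5) = 1.6917
Step 6: a_6 = 2.03*(1 - 1/7) = 1.74, m(A_6) = 1.74
Step 7: a_7 = 2.03*(1 - 1/8) = 1.7762, m(A_7) = 1.7762
Limit: m(A_n) -> m([0,2.03]) = 2.03


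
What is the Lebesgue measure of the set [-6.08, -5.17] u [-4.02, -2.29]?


For pairwise disjoint intervals, m(union) = sum of lengths.
= (-5.17 - -6.08) + (-2.29 - -4.02)
= 0.91 + 1.73
= 2.64


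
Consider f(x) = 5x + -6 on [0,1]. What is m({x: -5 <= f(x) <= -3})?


f^(-1)([-5, -3]) = {x : -5 <= 5x + -6 <= -3}
Solving: (-5 - -6)/5 <= x <= (-3 - -6)/5
= [0.2, 0.6]
Intersecting with [0,1]: [0.2, 0.6]
Measure = 0.6 - 0.2 = 0.4


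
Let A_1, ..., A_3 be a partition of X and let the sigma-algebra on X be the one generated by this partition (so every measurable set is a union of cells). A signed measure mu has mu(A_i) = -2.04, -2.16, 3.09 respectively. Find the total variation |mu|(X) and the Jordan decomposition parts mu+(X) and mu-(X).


Step 1: Every measurable set is a union of atoms (the cells / points), so a Hahn decomposition is
  obtained by grouping atoms by sign: P = union of atoms with mu > 0, N = union of the remaining atoms.
  Atoms in P (indices): 3;  atoms in N (indices): 1, 2
  Positive values: 3.09
  Negative values: -2.04, -2.16
Step 2: mu+(X) = mu(P) = sum of positive atom values = 3.09
Step 3: mu-(X) = -mu(N) = sum of |negative atom values| = 4.2
Step 4: |mu|(X) = mu+(X) + mu-(X) = 3.09 + 4.2 = 7.29


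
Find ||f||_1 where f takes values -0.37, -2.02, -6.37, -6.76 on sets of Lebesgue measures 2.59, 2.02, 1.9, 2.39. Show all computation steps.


Step 1: Compute |f_i|^1 for each value:
  |-0.37|^1 = 0.37
  |-2.02|^1 = 2.02
  |-6.37|^1 = 6.37
  |-6.76|^1 = 6.76
Step 2: Multiply by measures and sum:
  0.37 * 2.59 = 0.9583
  2.02 * 2.02 = 4.0804
  6.37 * 1.9 = 12.103
  6.76 * 2.39 = 16.1564
Sum = 0.9583 + 4.0804 + 12.103 + 16.1564 = 33.2981
Step 3: Take the p-th root:
||f||_1 = (33.2981)^(1/1) = 33.2981


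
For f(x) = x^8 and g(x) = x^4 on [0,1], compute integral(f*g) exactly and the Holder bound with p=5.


Step 1: Exact integral of f*g = integral(x^12, 0, 1) = 1/13
     = 0.076923
Step 2: Holder bound with p=5, q=1.25:
  ||f||_p = (integral x^40 dx)^(1/5) = (1/41)^(1/5) = 0.475821
  ||g||_q = (integral x^5 dx)^(1/1.25) = (1/6)^(1/1.25) = 0.238495
Step 3: Holder bound = ||f||_p * ||g||_q = 0.475821 * 0.238495 = 0.113481
Verification: 0.076923 <= 0.113481 (Holder holds)


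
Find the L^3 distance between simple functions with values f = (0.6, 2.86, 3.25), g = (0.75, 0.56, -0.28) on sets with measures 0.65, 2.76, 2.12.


Step 1: Compute differences f_i - g_i:
  0.6 - 0.75 = -0.15
  2.86 - 0.56 = 2.3
  3.25 - -0.28 = 3.53
Step 2: Compute |diff|^3 * measure for each set:
  |-0.15|^3 * 0.65 = 0.003375 * 0.65 = 0.002194
  |2.3|^3 * 2.76 = 12.167 * 2.76 = 33.58092
  |3.53|^3 * 2.12 = 43.986977 * 2.12 = 93.252391
Step 3: Sum = 126.835505
Step 4: ||f-g||_3 = (126.835505)^(1/3) = 5.024355


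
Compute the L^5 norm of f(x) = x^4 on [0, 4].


Step 1: ||f||_5 = (integral_0^4 |x^4|^5 dx)^(1/5)
     = (integral_0^4 x^20 dx)^(1/5)
Step 2: integral_0^4 x^20 dx = [x^21/(21)] from 0 to 4 = 4^21/21
     = 4398046511104/21 = 2.094308e+11
Step 3: ||f||_5 = (2.094308e+11)^(1/5) = 183.741858


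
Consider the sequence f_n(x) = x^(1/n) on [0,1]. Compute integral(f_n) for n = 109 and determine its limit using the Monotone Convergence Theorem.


At n = 109: f_109(x) = x^(1/109).
Step 1: integral(x^(1/109), 0, 1) = [x^(1/109+1) / (1/109+1)] from 0 to 1
     = 1 / (1/109 + 1) = 1 / ((109+1)/109) = 109/(109+1)
     = 109/110 = 0.990909
Step 2: As n -> infinity, f_n(x) = x^(1/n) -> 1 for x in (0,1], and f_n is increasing in n.
By MCT, lim_n integral(f_n) = integral(lim_n f_n) = integral(1, 0, 1) = 1.
Step 3: Verify convergence: 109/110 = 0.990909 -> 1


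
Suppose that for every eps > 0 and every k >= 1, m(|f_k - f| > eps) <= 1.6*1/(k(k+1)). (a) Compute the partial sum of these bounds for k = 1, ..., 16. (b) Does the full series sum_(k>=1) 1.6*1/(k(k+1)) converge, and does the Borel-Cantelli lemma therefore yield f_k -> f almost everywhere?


Step 1: List the terms 1.6*1/(k(k+1)) for k = 1 to 16:
  k=1: 0.8
  k=2: 0.266667
  k=3: 0.133333
  k=4: 0.08
  k=5: 0.053333
  k=6: 0.038095
  k=7: 0.028571
  k=8: 0.022222
  k=9: 0.017778
  k=10: 0.014545
  k=11: 0.012121
  k=12: 0.010256
  k=13: 0.008791
  k=14: 0.007619
  k=15: 0.006667
  k=16: 0.005882
Step 2: Partial sum = 0.8 + 0.266667 + 0.133333 + 0.08 + 0.053333 + 0.038095 + 0.028571 + 0.022222 + 0.017778 + 0.014545 + 0.012121 + 0.010256 + 0.008791 + 0.007619 + 0.006667 + 0.005882
     = 1.505882
Step 3: The full series sum_(k>=1) 1.6*1/(k(k+1)) converges (telescoping series sum 1/(k(k+1)) = 1; a constant multiple of a convergent series converges).
Step 4: Fix eps > 0. Since sum_k m(|f_k - f| > eps) < infinity, the Borel-Cantelli lemma gives
        m(limsup_k {|f_k - f| > eps}) = 0, i.e. for a.e. x, |f_k(x) - f(x)| <= eps for all large k.
        Applying this with eps = 1/j for j = 1, 2, ... and intersecting the countably many full-measure sets,
        for a.e. x we get limsup_k |f_k(x) - f(x)| <= 1/j for every j, hence f_k -> f almost everywhere.
Conclusion: series converges; Borel-Cantelli yields f_k -> f a.e.


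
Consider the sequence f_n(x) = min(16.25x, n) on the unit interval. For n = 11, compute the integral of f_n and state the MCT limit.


f(x) = 16.25x on [0,1]; f_n(x) = min(16.25x, n). At n = 11:
Step 1: f(x) reaches 11 at x = 11/16.25 = 0.676923
Step 2: integral(f_11) = integral(16.25x, 0, 0.676923) + integral(11, 0.676923, 1)
       = 16.25*0.676923^2/2 + 11*(1 - 0.676923)
       = 3.723077 + 3.553846
       = 7.276923
Step 3: As n -> infinity, f_n increases to f, so by MCT integral(f_n) -> integral(f) = 16.25/2 = 8.125.
Convergence: integral(f_11) = 7.276923 -> 8.125 as n -> infinity


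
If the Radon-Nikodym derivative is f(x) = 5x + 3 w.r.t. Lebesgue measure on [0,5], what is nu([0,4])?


nu(A) = integral_A (dnu/dmu) dmu = integral_0^4 (5x + 3) dx
Step 1: Antiderivative F(x) = (5/2)x^2 + 3x
Step 2: F(4) = (5/2)*4^2 + 3*4 = 40 + 12 = 52
Step 3: F(0) = (5/2)*0^2 + 3*0 = 0.0 + 0 = 0.0
Step 4: nu([0,4]) = F(4) - F(0) = 52 - 0.0 = 52


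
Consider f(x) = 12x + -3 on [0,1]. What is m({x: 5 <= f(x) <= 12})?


f^(-1)([5, 12]) = {x : 5 <= 12x + -3 <= 12}
Solving: (5 - -3)/12 <= x <= (12 - -3)/12
= [0.666667, 1.25]
Intersecting with [0,1]: [0.666667, 1]
Measure = 1 - 0.666667 = 0.333333


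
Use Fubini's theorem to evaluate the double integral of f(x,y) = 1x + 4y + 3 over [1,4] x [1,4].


By Fubini, integrate in x first, then y.
Step 1: Fix y, integrate over x in [1,4]:
  integral(1x + 4y + 3, x=1..4)
  = 1*(4^2 - 1^2)/2 + (4y + 3)*(4 - 1)
  = 7.5 + (4y + 3)*3
  = 7.5 + 12y + 9
  = 16.5 + 12y
Step 2: Integrate over y in [1,4]:
  integral(16.5 + 12y, y=1..4)
  = 16.5*3 + 12*(4^2 - 1^2)/2
  = 49.5 + 90
  = 139.5


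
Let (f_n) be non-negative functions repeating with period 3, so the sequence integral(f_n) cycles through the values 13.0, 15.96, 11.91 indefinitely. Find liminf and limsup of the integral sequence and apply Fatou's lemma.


The sequence (integral(f_n)) is periodic with period 3, repeating the values 13.0, 15.96, 11.91 indefinitely.
Step 1: For a periodic sequence, every tail (a_m, a_(m+1), ...) contains all 3 period values infinitely often.
Step 2: Hence inf of every tail = min of the period values = min(13.0, 15.96, 11.91) = 11.91.
        liminf_n integral(f_n) = sup over m of (inf of tail from m) = 11.91.
Step 3: Similarly sup of every tail = max of the period values = 15.96.
        limsup_n integral(f_n) = 15.96.
Step 4: Fatou's lemma: integral(liminf_n f_n) <= liminf_n integral(f_n) = 11.91.
        So the integral of the pointwise liminf is at most 11.91.


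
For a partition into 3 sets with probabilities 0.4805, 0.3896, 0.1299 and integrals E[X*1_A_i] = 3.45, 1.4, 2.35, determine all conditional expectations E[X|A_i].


For each cell A_i: E[X|A_i] = E[X*1_A_i] / P(A_i)
Step 1: E[X|A_1] = 3.45 / 0.4805 = 7.180021
Step 2: E[X|A_2] = 1.4 / 0.3896 = 3.593429
Step 3: E[X|A_3] = 2.35 / 0.1299 = 18.090839
Verification: E[X] = sum E[X*1_A_i] = 3.45 + 1.4 + 2.35 = 7.2


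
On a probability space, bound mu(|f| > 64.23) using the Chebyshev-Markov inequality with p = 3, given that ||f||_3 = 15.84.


Chebyshev/Markov inequality: mu(|f| > eps) <= (||f||_p / eps)^p
Step 1: ||f||_3 / eps = 15.84 / 64.23 = 0.246614
Step 2: Raise to power p = 3:
  (0.246614)^3 = 0.014999
Step 3: Therefore mu(|f| > 64.23) <= 0.014999


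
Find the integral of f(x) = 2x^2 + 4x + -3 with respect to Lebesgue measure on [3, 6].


The Lebesgue integral of a Riemann-integrable function agrees with the Riemann integral.
Antiderivative F(x) = (2/3)x^3 + (4/2)x^2 + -3x
F(6) = (2/3)*6^3 + (4/2)*6^2 + -3*6
     = (2/3)*216 + (4/2)*36 + -3*6
     = 144 + 72 + -18
     = 198
F(3) = 27
Integral = F(6) - F(3) = 198 - 27 = 171


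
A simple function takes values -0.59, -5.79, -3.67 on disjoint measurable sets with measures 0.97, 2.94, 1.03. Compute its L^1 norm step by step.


Step 1: Compute |f_i|^1 for each value:
  |-0.59|^1 = 0.59
  |-5.79|^1 = 5.79
  |-3.67|^1 = 3.67
Step 2: Multiply by measures and sum:
  0.59 * 0.97 = 0.5723
  5.79 * 2.94 = 17.0226
  3.67 * 1.03 = 3.7801
Sum = 0.5723 + 17.0226 + 3.7801 = 21.375
Step 3: Take the p-th root:
||f||_1 = (21.375)^(1/1) = 21.375


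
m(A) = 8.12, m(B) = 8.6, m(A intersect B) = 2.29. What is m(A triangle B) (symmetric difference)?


m(A Delta B) = m(A) + m(B) - 2*m(A n B)
= 8.12 + 8.6 - 2*2.29
= 8.12 + 8.6 - 4.58
= 12.14


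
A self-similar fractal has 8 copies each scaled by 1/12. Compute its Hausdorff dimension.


For a self-similar set with N copies scaled by 1/r:
dim_H = log(N)/log(r) = log(8)/log(12)
= 2.079442/2.484907
= 0.836829


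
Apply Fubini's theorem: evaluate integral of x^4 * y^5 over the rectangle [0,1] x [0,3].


By Fubini's theorem, the double integral factors as a product of single integrals:
Step 1: integral_0^1 x^4 dx = [x^5/5] from 0 to 1
     = 1^5/5 = 0.2
Step 2: integral_0^3 y^5 dy = [y^6/6] from 0 to 3
     = 3^6/6 = 121.5
Step 3: Double integral = 0.2 * 121.5 = 24.3


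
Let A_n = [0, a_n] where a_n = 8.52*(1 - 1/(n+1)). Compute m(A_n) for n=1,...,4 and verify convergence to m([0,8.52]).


By continuity of measure from below: if A_n increases to A, then m(A_n) -> m(A).
Here A = [0, 8.52], so m(A) = 8.52
Step 1: a_1 = 8.52*(1 - 1/2) = 4.26, m(A_1) = 4.26
Step 2: a_2 = 8.52*(1 - 1/3) = 5.68, m(A_2) = 5.68
Step 3: a_3 = 8.52*(1 - 1/4) = 6.39, m(A_3) = 6.39
Step 4: a_4 = 8.52*(1 - 1/5) = 6.816, m(A_4) = 6.816
Limit: m(A_n) -> m([0,8.52]) = 8.52


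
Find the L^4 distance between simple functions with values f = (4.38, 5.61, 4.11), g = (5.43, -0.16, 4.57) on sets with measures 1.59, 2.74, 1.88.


Step 1: Compute differences f_i - g_i:
  4.38 - 5.43 = -1.05
  5.61 - -0.16 = 5.77
  4.11 - 4.57 = -0.46
Step 2: Compute |diff|^4 * measure for each set:
  |-1.05|^4 * 1.59 = 1.215506 * 1.59 = 1.932655
  |5.77|^4 * 2.74 = 1108.41719 * 2.74 = 3037.063102
  |-0.46|^4 * 1.88 = 0.044775 * 1.88 = 0.084176
Step 3: Sum = 3039.079933
Step 4: ||f-g||_4 = (3039.079933)^(1/4) = 7.424813


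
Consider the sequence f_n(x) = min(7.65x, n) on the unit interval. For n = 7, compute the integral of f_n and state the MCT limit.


f(x) = 7.65x on [0,1]; f_n(x) = min(7.65x, n). At n = 7:
Step 1: f(x) reaches 7 at x = 7/7.65 = 0.915033
Step 2: integral(f_7) = integral(7.65x, 0, 0.915033) + integral(7, 0.915033, 1)
       = 7.65*0.915033^2/2 + 7*(1 - 0.915033)
       = 3.202614 + 0.594771
       = 3.797386
Step 3: As n -> infinity, f_n increases to f, so by MCT integral(f_n) -> integral(f) = 7.65/2 = 3.825.
Convergence: integral(f_7) = 3.797386 -> 3.825 as n -> infinity


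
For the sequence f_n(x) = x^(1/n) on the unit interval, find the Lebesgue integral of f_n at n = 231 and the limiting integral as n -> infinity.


At n = 231: f_231(x) = x^(1/231).
Step 1: integral(x^(1/231), 0, 1) = [x^(1/231+1) / (1/231+1)] from 0 to 1
     = 1 / (1/231 + 1) = 1 / ((231+1)/231) = 231/(231+1)
     = 231/232 = 0.99569
Step 2: As n -> infinity, f_n(x) = x^(1/n) -> 1 for x in (0,1], and f_n is increasing in n.
By MCT, lim_n integral(f_n) = integral(lim_n f_n) = integral(1, 0, 1) = 1.
Step 3: Verify convergence: 231/232 = 0.99569 -> 1


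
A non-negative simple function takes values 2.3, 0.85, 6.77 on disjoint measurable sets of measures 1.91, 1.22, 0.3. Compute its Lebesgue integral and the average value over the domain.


Step 1: Integral = sum(value_i * measure_i)
= 2.3*1.91 + 0.85*1.22 + 6.77*0.3
= 4.393 + 1.037 + 2.031
= 7.461
Step 2: Total measure of domain = 1.91 + 1.22 + 0.3 = 3.43
Step 3: Average value = 7.461 / 3.43 = 2.175219


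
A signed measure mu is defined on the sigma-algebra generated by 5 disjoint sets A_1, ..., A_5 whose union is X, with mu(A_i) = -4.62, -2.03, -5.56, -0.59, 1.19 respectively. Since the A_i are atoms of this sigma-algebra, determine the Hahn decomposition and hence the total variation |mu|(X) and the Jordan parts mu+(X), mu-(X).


Step 1: Every measurable set is a union of atoms (the cells / points), so a Hahn decomposition is
  obtained by grouping atoms by sign: P = union of atoms with mu > 0, N = union of the remaining atoms.
  Atoms in P (indices): 5;  atoms in N (indices): 1, 2, 3, 4
  Positive values: 1.19
  Negative values: -4.62, -2.03, -5.56, -0.59
Step 2: mu+(X) = mu(P) = sum of positive atom values = 1.19
Step 3: mu-(X) = -mu(N) = sum of |negative atom values| = 12.8
Step 4: |mu|(X) = mu+(X) + mu-(X) = 1.19 + 12.8 = 13.99


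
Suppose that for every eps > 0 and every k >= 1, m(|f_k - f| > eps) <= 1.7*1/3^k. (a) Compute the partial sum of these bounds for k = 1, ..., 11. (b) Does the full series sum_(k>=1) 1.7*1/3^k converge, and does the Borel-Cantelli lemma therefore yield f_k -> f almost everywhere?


Step 1: List the terms 1.7*1/3^k for k = 1 to 11:
  k=1: 0.566667
  k=2: 0.188889
  k=3: 0.062963
  k=4: 0.020988
  k=5: 0.006996
  k=6: 0.002332
  k=7: 7.773205e-04
  k=8: 2.591068e-04
  k=9: 8.636895e-05
  k=10: 2.878965e-05
  k=11: 9.596550e-06
Step 2: Partial sum = 0.566667 + 0.188889 + 0.062963 + 0.020988 + 0.006996 + 0.002332 + 7.773205e-04 + 2.591068e-04 + 8.636895e-05 + 2.878965e-05 + 9.596550e-06
     = 0.849995
Step 3: The full series sum_(k>=1) 1.7*1/3^k converges (geometric series with ratio 1/3 < 1; a constant multiple of a convergent series converges).
Step 4: Fix eps > 0. Since sum_k m(|f_k - f| > eps) < infinity, the Borel-Cantelli lemma gives
        m(limsup_k {|f_k - f| > eps}) = 0, i.e. for a.e. x, |f_k(x) - f(x)| <= eps for all large k.
        Applying this with eps = 1/j for j = 1, 2, ... and intersecting the countably many full-measure sets,
        for a.e. x we get limsup_k |f_k(x) - f(x)| <= 1/j for every j, hence f_k -> f almost everywhere.
Conclusion: series converges; Borel-Cantelli yields f_k -> f a.e.


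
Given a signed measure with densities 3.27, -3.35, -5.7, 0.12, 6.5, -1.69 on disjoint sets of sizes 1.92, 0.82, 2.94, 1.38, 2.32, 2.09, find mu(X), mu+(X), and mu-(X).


Step 1: Compute signed measure on each set:
  Set 1: 3.27 * 1.92 = 6.2784
  Set 2: -3.35 * 0.82 = -2.747
  Set 3: -5.7 * 2.94 = -16.758
  Set 4: 0.12 * 1.38 = 0.1656
  Set 5: 6.5 * 2.32 = 15.08
  Set 6: -1.69 * 2.09 = -3.5321
Step 2: Total signed measure = (6.2784) + (-2.747) + (-16.758) + (0.1656) + (15.08) + (-3.5321)
     = -1.5131
Step 3: Positive part mu+(X) = sum of positive contributions = 21.524
Step 4: Negative part mu-(X) = |sum of negative contributions| = 23.0371


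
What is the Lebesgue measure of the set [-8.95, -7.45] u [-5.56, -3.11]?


For pairwise disjoint intervals, m(union) = sum of lengths.
= (-7.45 - -8.95) + (-3.11 - -5.56)
= 1.5 + 2.45
= 3.95


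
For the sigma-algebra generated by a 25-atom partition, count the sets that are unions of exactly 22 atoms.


Each element of F is a union of some subset of the 25 atoms.
Elements that are unions of exactly 22 atoms correspond to 22-element subsets of the 25 atoms.
Count = C(25, 22) = 25! / (22! * 3!) = 2300.


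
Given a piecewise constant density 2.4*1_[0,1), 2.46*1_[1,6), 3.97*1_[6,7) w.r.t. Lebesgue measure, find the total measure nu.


Integrate each piece of the Radon-Nikodym derivative:
Step 1: integral_0^1 2.4 dx = 2.4*(1-0) = 2.4*1 = 2.4
Step 2: integral_1^6 2.46 dx = 2.46*(6-1) = 2.46*5 = 12.3
Step 3: integral_6^7 3.97 dx = 3.97*(7-6) = 3.97*1 = 3.97
Total: 2.4 + 12.3 + 3.97 = 18.67


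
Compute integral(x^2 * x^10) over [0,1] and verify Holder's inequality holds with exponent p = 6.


Step 1: Exact integral of f*g = integral(x^12, 0, 1) = 1/13
     = 0.076923
Step 2: Holder bound with p=6, q=1.2:
  ||f||_p = (integral x^12 dx)^(1/6) = (1/13)^(1/6) = 0.652143
  ||g||_q = (integral x^12 dx)^(1/1.2) = (1/13)^(1/1.2) = 0.117954
Step 3: Holder bound = ||f||_p * ||g||_q = 0.652143 * 0.117954 = 0.076923
Verification: 0.076923 <= 0.076923 (Holder holds)


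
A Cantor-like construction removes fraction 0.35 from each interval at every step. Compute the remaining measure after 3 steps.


Step 1: At each step, fraction remaining = 1 - 0.35 = 0.65
Step 2: After 3 steps, measure = (0.65)^3
Step 3: Computing the power step by step:
  After step 1: 0.65
  After step 2: 0.4225
  After step 3: 0.274625
Result = 0.274625


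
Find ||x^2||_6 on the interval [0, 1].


Step 1: ||f||_6 = (integral_0^1 |x^2|^6 dx)^(1/6)
     = (integral_0^1 x^12 dx)^(1/6)
Step 2: integral_0^1 x^12 dx = [x^13/(13)] from 0 to 1 = 1^13/13
     = 1/13 = 0.076923
Step 3: ||f||_6 = (0.076923)^(1/6) = 0.652143


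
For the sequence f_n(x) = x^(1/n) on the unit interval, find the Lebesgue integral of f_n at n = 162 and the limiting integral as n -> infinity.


At n = 162: f_162(x) = x^(1/162).
Step 1: integral(x^(1/162), 0, 1) = [x^(1/162+1) / (1/162+1)] from 0 to 1
     = 1 / (1/162 + 1) = 1 / ((162+1)/162) = 162/(162+1)
     = 162/163 = 0.993865
Step 2: As n -> infinity, f_n(x) = x^(1/n) -> 1 for x in (0,1], and f_n is increasing in n.
By MCT, lim_n integral(f_n) = integral(lim_n f_n) = integral(1, 0, 1) = 1.
Step 3: Verify convergence: 162/163 = 0.993865 -> 1


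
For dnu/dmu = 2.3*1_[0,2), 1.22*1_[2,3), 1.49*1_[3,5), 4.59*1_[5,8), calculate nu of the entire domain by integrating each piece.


Integrate each piece of the Radon-Nikodym derivative:
Step 1: integral_0^2 2.3 dx = 2.3*(2-0) = 2.3*2 = 4.6
Step 2: integral_2^3 1.22 dx = 1.22*(3-2) = 1.22*1 = 1.22
Step 3: integral_3^5 1.49 dx = 1.49*(5-3) = 1.49*2 = 2.98
Step 4: integral_5^8 4.59 dx = 4.59*(8-5) = 4.59*3 = 13.77
Total: 4.6 + 1.22 + 2.98 + 13.77 = 22.57


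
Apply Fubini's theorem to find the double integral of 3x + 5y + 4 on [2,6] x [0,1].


By Fubini, integrate in x first, then y.
Step 1: Fix y, integrate over x in [2,6]:
  integral(3x + 5y + 4, x=2..6)
  = 3*(6^2 - 2^2)/2 + (5y + 4)*(6 - 2)
  = 48 + (5y + 4)*4
  = 48 + 20y + 16
  = 64 + 20y
Step 2: Integrate over y in [0,1]:
  integral(64 + 20y, y=0..1)
  = 64*1 + 20*(1^2 - 0^2)/2
  = 64 + 10
  = 74


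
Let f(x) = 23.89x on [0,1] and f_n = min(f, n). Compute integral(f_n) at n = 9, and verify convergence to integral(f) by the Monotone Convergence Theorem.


f(x) = 23.89x on [0,1]; f_n(x) = min(23.89x, n). At n = 9:
Step 1: f(x) reaches 9 at x = 9/23.89 = 0.376727
Step 2: integral(f_9) = integral(23.89x, 0, 0.376727) + integral(9, 0.376727, 1)
       = 23.89*0.376727^2/2 + 9*(1 - 0.376727)
       = 1.69527 + 5.60946
       = 7.30473
Step 3: As n -> infinity, f_n increases to f, so by MCT integral(f_n) -> integral(f) = 23.89/2 = 11.945.
Convergence: integral(f_9) = 7.30473 -> 11.945 as n -> infinity


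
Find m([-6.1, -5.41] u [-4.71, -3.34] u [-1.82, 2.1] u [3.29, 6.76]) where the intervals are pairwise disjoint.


For pairwise disjoint intervals, m(union) = sum of lengths.
= (-5.41 - -6.1) + (-3.34 - -4.71) + (2.1 - -1.82) + (6.76 - 3.29)
= 0.69 + 1.37 + 3.92 + 3.47
= 9.45


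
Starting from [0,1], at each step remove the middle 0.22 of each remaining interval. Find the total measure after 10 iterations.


Step 1: At each step, fraction remaining = 1 - 0.22 = 0.78
Step 2: After 10 steps, measure = (0.78)^10
Result = 0.083358


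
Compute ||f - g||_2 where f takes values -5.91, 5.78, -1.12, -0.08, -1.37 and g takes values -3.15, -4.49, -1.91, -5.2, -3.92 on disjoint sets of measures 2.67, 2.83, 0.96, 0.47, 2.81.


Step 1: Compute differences f_i - g_i:
  -5.91 - -3.15 = -2.76
  5.78 - -4.49 = 10.27
  -1.12 - -1.91 = 0.79
  -0.08 - -5.2 = 5.12
  -1.37 - -3.92 = 2.55
Step 2: Compute |diff|^2 * measure for each set:
  |-2.76|^2 * 2.67 = 7.6176 * 2.67 = 20.338992
  |10.27|^2 * 2.83 = 105.4729 * 2.83 = 298.488307
  |0.79|^2 * 0.96 = 0.6241 * 0.96 = 0.599136
  |5.12|^2 * 0.47 = 26.2144 * 0.47 = 12.320768
  |2.55|^2 * 2.81 = 6.5025 * 2.81 = 18.272025
Step 3: Sum = 350.019228
Step 4: ||f-g||_2 = (350.019228)^(1/2) = 18.708801


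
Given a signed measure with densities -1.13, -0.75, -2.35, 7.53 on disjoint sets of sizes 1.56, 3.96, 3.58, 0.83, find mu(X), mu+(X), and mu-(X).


Step 1: Compute signed measure on each set:
  Set 1: -1.13 * 1.56 = -1.7628
  Set 2: -0.75 * 3.96 = -2.97
  Set 3: -2.35 * 3.58 = -8.413
  Set 4: 7.53 * 0.83 = 6.2499
Step 2: Total signed measure = (-1.7628) + (-2.97) + (-8.413) + (6.2499)
     = -6.8959
Step 3: Positive part mu+(X) = sum of positive contributions = 6.2499
Step 4: Negative part mu-(X) = |sum of negative contributions| = 13.1458


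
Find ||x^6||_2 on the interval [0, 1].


Step 1: ||f||_2 = (integral_0^1 |x^6|^2 dx)^(1/2)
     = (integral_0^1 x^12 dx)^(1/2)
Step 2: integral_0^1 x^12 dx = [x^13/(13)] from 0 to 1 = 1^13/13
     = 1/13 = 0.076923
Step 3: ||f||_2 = (0.076923)^(1/2) = 0.27735


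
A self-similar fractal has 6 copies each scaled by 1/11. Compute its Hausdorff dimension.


For a self-similar set with N copies scaled by 1/r:
dim_H = log(N)/log(r) = log(6)/log(11)
= 1.791759/2.397895
= 0.747222


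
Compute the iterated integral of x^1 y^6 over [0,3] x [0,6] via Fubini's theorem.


By Fubini's theorem, the double integral factors as a product of single integrals:
Step 1: integral_0^3 x^1 dx = [x^2/2] from 0 to 3
     = 3^2/2 = 4.5
Step 2: integral_0^6 y^6 dy = [y^7/7] from 0 to 6
     = 6^7/7 = 39990.857143
Step 3: Double integral = 4.5 * 39990.857143 = 179958.857143


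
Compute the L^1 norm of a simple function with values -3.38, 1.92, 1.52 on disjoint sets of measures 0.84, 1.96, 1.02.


Step 1: Compute |f_i|^1 for each value:
  |-3.38|^1 = 3.38
  |1.92|^1 = 1.92
  |1.52|^1 = 1.52
Step 2: Multiply by measures and sum:
  3.38 * 0.84 = 2.8392
  1.92 * 1.96 = 3.7632
  1.52 * 1.02 = 1.5504
Sum = 2.8392 + 3.7632 + 1.5504 = 8.1528
Step 3: Take the p-th root:
||f||_1 = (8.1528)^(1/1) = 8.1528


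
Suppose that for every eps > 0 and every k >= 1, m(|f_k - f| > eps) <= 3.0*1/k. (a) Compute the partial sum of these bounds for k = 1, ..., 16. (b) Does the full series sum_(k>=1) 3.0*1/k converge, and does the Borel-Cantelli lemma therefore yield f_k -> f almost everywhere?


Step 1: List the terms 3.0*1/k for k = 1 to 16:
  k=1: 3
  k=2: 1.5
  k=3: 1
  k=4: 0.75
  k=5: 0.6
  k=6: 0.5
  k=7: 0.428571
  k=8: 0.375
  k=9: 0.333333
  k=10: 0.3
  k=11: 0.272727
  k=12: 0.25
  k=13: 0.230769
  k=14: 0.214286
  k=15: 0.2
  k=16: 0.1875
Step 2: Partial sum = 3 + 1.5 + 1 + 0.75 + 0.6 + 0.5 + 0.428571 + 0.375 + 0.333333 + 0.3 + 0.272727 + 0.25 + 0.230769 + 0.214286 + 0.2 + 0.1875
     = 10.142187
Step 3: The full series sum_(k>=1) 3.0*1/k diverges (harmonic series, p = 1; a nonzero constant multiple of a divergent series diverges).
Step 4: The (first) Borel-Cantelli lemma requires a summable sequence of measures, so it does not apply here;
        from this bound alone no conclusion about a.e. convergence can be drawn (convergence in measure still
        gives an a.e.-convergent subsequence, but not a.e. convergence of the whole sequence).
Conclusion: series diverges; Borel-Cantelli is inconclusive about a.e. convergence of f_k.


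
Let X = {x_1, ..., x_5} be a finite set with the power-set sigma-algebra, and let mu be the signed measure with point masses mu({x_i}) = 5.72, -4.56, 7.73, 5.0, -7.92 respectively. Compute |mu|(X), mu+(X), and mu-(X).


Step 1: Every measurable set is a union of atoms (the cells / points), so a Hahn decomposition is
  obtained by grouping atoms by sign: P = union of atoms with mu > 0, N = union of the remaining atoms.
  Atoms in P (indices): 1, 3, 4;  atoms in N (indices): 2, 5
  Positive values: 5.72, 7.73, 5
  Negative values: -4.56, -7.92
Step 2: mu+(X) = mu(P) = sum of positive atom values = 18.45
Step 3: mu-(X) = -mu(N) = sum of |negative atom values| = 12.48
Step 4: |mu|(X) = mu+(X) + mu-(X) = 18.45 + 12.48 = 30.93


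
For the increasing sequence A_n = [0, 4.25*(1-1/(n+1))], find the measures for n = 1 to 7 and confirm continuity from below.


By continuity of measure from below: if A_n increases to A, then m(A_n) -> m(A).
Here A = [0, 4.25], so m(A) = 4.25
Step 1: a_1 = 4.25*(1 - 1/2) = 2.125, m(A_1) = 2.125
Step 2: a_2 = 4.25*(1 - 1/3) = 2.8333, m(A_2) = 2.8333
Step 3: a_3 = 4.25*(1 - 1/4) = 3.1875, m(A_3) = 3.1875
Step 4: a_4 = 4.25*(1 - 1/5) = 3.4, m(A_4) = 3.4
Step 5: a_5 = 4.25*(1 - 1/6) = 3.5417, m(A_5) = 3.5417
Step 6: a_6 = 4.25*(1 - 1/7) = 3.6429, m(A_6) = 3.6429
Step 7: a_7 = 4.25*(1 - 1/8) = 3.7188, m(A_7) = 3.7188
Limit: m(A_n) -> m([0,4.25]) = 4.25


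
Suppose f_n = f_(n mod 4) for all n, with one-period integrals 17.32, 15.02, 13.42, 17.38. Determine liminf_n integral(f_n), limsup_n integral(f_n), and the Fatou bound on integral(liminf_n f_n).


The sequence (integral(f_n)) is periodic with period 4, repeating the values 17.32, 15.02, 13.42, 17.38 indefinitely.
Step 1: For a periodic sequence, every tail (a_m, a_(m+1), ...) contains all 4 period values infinitely often.
Step 2: Hence inf of every tail = min of the period values = min(17.32, 15.02, 13.42, 17.38) = 13.42.
        liminf_n integral(f_n) = sup over m of (inf of tail from m) = 13.42.
Step 3: Similarly sup of every tail = max of the period values = 17.38.
        limsup_n integral(f_n) = 17.38.
Step 4: Fatou's lemma: integral(liminf_n f_n) <= liminf_n integral(f_n) = 13.42.
        So the integral of the pointwise liminf is at most 13.42.


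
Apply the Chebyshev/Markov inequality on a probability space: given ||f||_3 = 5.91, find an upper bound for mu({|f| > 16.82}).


Chebyshev/Markov inequality: mu(|f| > eps) <= (||f||_p / eps)^p
Step 1: ||f||_3 / eps = 5.91 / 16.82 = 0.351367
Step 2: Raise to power p = 3:
  (0.351367)^3 = 0.043379
Step 3: Therefore mu(|f| > 16.82) <= 0.043379


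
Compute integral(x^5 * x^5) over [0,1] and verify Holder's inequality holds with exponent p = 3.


Step 1: Exact integral of f*g = integral(x^10, 0, 1) = 1/11
     = 0.090909
Step 2: Holder bound with p=3, q=1.5:
  ||f||_p = (integral x^15 dx)^(1/3) = (1/16)^(1/3) = 0.39685
  ||g||_q = (integral x^7.5 dx)^(1/1.5) = (1/8.5)^(1/1.5) = 0.240097
Step 3: Holder bound = ||f||_p * ||g||_q = 0.39685 * 0.240097 = 0.095283
Verification: 0.090909 <= 0.095283 (Holder holds)


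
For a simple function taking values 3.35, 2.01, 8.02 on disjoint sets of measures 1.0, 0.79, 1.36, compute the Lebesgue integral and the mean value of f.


Step 1: Integral = sum(value_i * measure_i)
= 3.35*1.0 + 2.01*0.79 + 8.02*1.36
= 3.35 + 1.5879 + 10.9072
= 15.8451
Step 2: Total measure of domain = 1.0 + 0.79 + 1.36 = 3.15
Step 3: Average value = 15.8451 / 3.15 = 5.03019


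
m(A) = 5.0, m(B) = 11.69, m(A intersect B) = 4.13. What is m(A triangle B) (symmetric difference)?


m(A Delta B) = m(A) + m(B) - 2*m(A n B)
= 5.0 + 11.69 - 2*4.13
= 5.0 + 11.69 - 8.26
= 8.43


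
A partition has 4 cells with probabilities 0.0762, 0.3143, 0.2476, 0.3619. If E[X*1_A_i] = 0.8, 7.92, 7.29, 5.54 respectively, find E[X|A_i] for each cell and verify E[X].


For each cell A_i: E[X|A_i] = E[X*1_A_i] / P(A_i)
Step 1: E[X|A_1] = 0.8 / 0.0762 = 10.498688
Step 2: E[X|A_2] = 7.92 / 0.3143 = 25.198855
Step 3: E[X|A_3] = 7.29 / 0.2476 = 29.442649
Step 4: E[X|A_4] = 5.54 / 0.3619 = 15.308096
Verification: E[X] = sum E[X*1_A_i] = 0.8 + 7.92 + 7.29 + 5.54 = 21.55


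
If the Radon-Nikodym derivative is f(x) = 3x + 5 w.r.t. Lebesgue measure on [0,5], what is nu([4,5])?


nu(A) = integral_A (dnu/dmu) dmu = integral_4^5 (3x + 5) dx
Step 1: Antiderivative F(x) = (3/2)x^2 + 5x
Step 2: F(5) = (3/2)*5^2 + 5*5 = 37.5 + 25 = 62.5
Step 3: F(4) = (3/2)*4^2 + 5*4 = 24 + 20 = 44
Step 4: nu([4,5]) = F(5) - F(4) = 62.5 - 44 = 18.5


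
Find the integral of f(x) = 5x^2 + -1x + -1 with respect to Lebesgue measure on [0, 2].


The Lebesgue integral of a Riemann-integrable function agrees with the Riemann integral.
Antiderivative F(x) = (5/3)x^3 + (-1/2)x^2 + -1x
F(2) = (5/3)*2^3 + (-1/2)*2^2 + -1*2
     = (5/3)*8 + (-1/2)*4 + -1*2
     = 13.333333 + -2 + -2
     = 9.333333
F(0) = 0.0
Integral = F(2) - F(0) = 9.333333 - 0.0 = 9.333333


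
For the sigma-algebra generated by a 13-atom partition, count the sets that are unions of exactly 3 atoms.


Each element of F is a union of some subset of the 13 atoms.
Elements that are unions of exactly 3 atoms correspond to 3-element subsets of the 13 atoms.
Count = C(13, 3) = 13! / (3! * 10!) = 286.


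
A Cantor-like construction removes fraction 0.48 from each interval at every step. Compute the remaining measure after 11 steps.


Step 1: At each step, fraction remaining = 1 - 0.48 = 0.52
Step 2: After 11 steps, measure = (0.52)^11
Result = 7.516866e-04


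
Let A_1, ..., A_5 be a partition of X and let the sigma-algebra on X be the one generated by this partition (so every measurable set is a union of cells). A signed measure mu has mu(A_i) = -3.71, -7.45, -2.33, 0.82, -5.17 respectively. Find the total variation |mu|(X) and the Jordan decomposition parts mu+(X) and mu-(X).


Step 1: Every measurable set is a union of atoms (the cells / points), so a Hahn decomposition is
  obtained by grouping atoms by sign: P = union of atoms with mu > 0, N = union of the remaining atoms.
  Atoms in P (indices): 4;  atoms in N (indices): 1, 2, 3, 5
  Positive values: 0.82
  Negative values: -3.71, -7.45, -2.33, -5.17
Step 2: mu+(X) = mu(P) = sum of positive atom values = 0.82
Step 3: mu-(X) = -mu(N) = sum of |negative atom values| = 18.66
Step 4: |mu|(X) = mu+(X) + mu-(X) = 0.82 + 18.66 = 19.48


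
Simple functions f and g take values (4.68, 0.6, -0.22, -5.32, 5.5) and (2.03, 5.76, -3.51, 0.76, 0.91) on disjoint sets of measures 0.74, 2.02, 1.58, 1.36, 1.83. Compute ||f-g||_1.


Step 1: Compute differences f_i - g_i:
  4.68 - 2.03 = 2.65
  0.6 - 5.76 = -5.16
  -0.22 - -3.51 = 3.29
  -5.32 - 0.76 = -6.08
  5.5 - 0.91 = 4.59
Step 2: Compute |diff|^1 * measure for each set:
  |2.65|^1 * 0.74 = 2.65 * 0.74 = 1.961
  |-5.16|^1 * 2.02 = 5.16 * 2.02 = 10.4232
  |3.29|^1 * 1.58 = 3.29 * 1.58 = 5.1982
  |-6.08|^1 * 1.36 = 6.08 * 1.36 = 8.2688
  |4.59|^1 * 1.83 = 4.59 * 1.83 = 8.3997
Step 3: Sum = 34.2509
Step 4: ||f-g||_1 = (34.2509)^(1/1) = 34.2509


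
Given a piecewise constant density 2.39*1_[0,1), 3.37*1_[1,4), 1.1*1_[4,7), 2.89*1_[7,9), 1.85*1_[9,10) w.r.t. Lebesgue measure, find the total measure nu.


Integrate each piece of the Radon-Nikodym derivative:
Step 1: integral_0^1 2.39 dx = 2.39*(1-0) = 2.39*1 = 2.39
Step 2: integral_1^4 3.37 dx = 3.37*(4-1) = 3.37*3 = 10.11
Step 3: integral_4^7 1.1 dx = 1.1*(7-4) = 1.1*3 = 3.3
Step 4: integral_7^9 2.89 dx = 2.89*(9-7) = 2.89*2 = 5.78
Step 5: integral_9^10 1.85 dx = 1.85*(10-9) = 1.85*1 = 1.85
Total: 2.39 + 10.11 + 3.3 + 5.78 + 1.85 = 23.43


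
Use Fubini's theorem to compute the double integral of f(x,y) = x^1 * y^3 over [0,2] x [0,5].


By Fubini's theorem, the double integral factors as a product of single integrals:
Step 1: integral_0^2 x^1 dx = [x^2/2] from 0 to 2
     = 2^2/2 = 2
Step 2: integral_0^5 y^3 dy = [y^4/4] from 0 to 5
     = 5^4/4 = 156.25
Step 3: Double integral = 2 * 156.25 = 312.5


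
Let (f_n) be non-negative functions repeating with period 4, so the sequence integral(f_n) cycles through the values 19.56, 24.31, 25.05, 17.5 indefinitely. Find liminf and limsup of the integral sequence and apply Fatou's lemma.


The sequence (integral(f_n)) is periodic with period 4, repeating the values 19.56, 24.31, 25.05, 17.5 indefinitely.
Step 1: For a periodic sequence, every tail (a_m, a_(m+1), ...) contains all 4 period values infinitely often.
Step 2: Hence inf of every tail = min of the period values = min(19.56, 24.31, 25.05, 17.5) = 17.5.
        liminf_n integral(f_n) = sup over m of (inf of tail from m) = 17.5.
Step 3: Similarly sup of every tail = max of the period values = 25.05.
        limsup_n integral(f_n) = 25.05.
Step 4: Fatou's lemma: integral(liminf_n f_n) <= liminf_n integral(f_n) = 17.5.
        So the integral of the pointwise liminf is at most 17.5.
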